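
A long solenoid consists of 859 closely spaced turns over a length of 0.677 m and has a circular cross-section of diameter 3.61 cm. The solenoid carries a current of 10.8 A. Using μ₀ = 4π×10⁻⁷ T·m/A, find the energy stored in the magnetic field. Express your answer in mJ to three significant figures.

U ≈ 81.8 mJ

A = π(d/2)² = π(1.805×10^-2 m)² = 1.024×10^-3 m².
L = μ₀N²A/ℓ = (4π×10⁻⁷)(859)²(1.024×10^-3)/(0.677) = 1.402×10^-3 H.
U = ½LI² = ½(1.402×10^-3)(10.8)² = 8.176×10^-2 J.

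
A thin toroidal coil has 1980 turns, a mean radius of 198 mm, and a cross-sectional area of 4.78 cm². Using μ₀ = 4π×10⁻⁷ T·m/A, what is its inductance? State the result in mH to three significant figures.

For a thin toroid, L = μ₀N²A/(2πR).
L = (4π×10⁻⁷)(1980)²(4.780×10^-4) / (2π×0.198 m) = 1.893×10^-3 H.

L ≈ 1.89 mH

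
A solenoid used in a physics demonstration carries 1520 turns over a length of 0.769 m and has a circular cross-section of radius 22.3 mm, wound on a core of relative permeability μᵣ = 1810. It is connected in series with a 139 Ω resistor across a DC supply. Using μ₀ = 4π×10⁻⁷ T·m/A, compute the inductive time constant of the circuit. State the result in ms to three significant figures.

τ ≈ 76.8 ms

A = πr² = π(2.230×10^-2 m)² = 1.562×10^-3 m².
L = μ₀μᵣN²A/ℓ = (4π×10⁻⁷)(1810)(1520)²(1.562×10^-3)/(0.769) = 10.68 H.
τ = L/R = (10.68)/(139) = 7.681×10^-2 s.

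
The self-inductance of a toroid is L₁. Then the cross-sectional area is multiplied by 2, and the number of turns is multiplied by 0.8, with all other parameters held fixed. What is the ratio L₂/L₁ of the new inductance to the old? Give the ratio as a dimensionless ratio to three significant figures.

L₂/L₁ = 1.28

For a toroid, L ∝ μᵣN²A/R.
L₂/L₁ = (2) × (0.8)^2 = 1.28.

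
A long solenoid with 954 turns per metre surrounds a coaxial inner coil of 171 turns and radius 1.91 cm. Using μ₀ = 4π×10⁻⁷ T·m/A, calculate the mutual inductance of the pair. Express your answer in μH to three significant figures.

The outer solenoid produces a uniform field B₁ = μ₀n₁I₁ across the inner coil,
so the flux linkage is N₂Φ = N₂B₁A₂ = μ₀n₁N₂A₂·I₁, giving M = μ₀n₁N₂A₂.
A₂ = πr² = π(1.910×10^-2 m)² = 1.146×10^-3 m².
M = (4π×10⁻⁷)(954)(171)(1.146×10^-3) = 2.349×10^-4 H.

M ≈ 235 μH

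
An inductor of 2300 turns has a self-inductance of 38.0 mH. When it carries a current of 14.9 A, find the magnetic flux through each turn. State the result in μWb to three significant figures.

From L = NΦ_B/I, the flux per turn is Φ_B = LI/N.
Φ_B = (3.800×10^-2 H)(14.9 A)/2300 = 2.462×10^-4 Wb.

Φ_B ≈ 246 μWb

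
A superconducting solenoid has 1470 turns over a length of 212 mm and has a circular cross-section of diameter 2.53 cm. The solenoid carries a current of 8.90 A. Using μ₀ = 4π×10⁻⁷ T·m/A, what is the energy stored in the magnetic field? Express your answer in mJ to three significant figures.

U ≈ 255 mJ

A = π(d/2)² = π(1.265×10^-2 m)² = 5.027×10^-4 m².
L = μ₀N²A/ℓ = (4π×10⁻⁷)(1470)²(5.027×10^-4)/(0.212) = 6.439×10^-3 H.
U = ½LI² = ½(6.439×10^-3)(8.90)² = 0.255 J.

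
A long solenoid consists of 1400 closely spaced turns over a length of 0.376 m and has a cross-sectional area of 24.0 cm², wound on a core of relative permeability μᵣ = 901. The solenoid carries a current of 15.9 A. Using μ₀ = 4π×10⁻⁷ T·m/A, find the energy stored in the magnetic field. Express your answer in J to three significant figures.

U ≈ 1790 J

A = 24.0 cm² = 2.400×10^-3 m².
L = μ₀μᵣN²A/ℓ = (4π×10⁻⁷)(901)(1400)²(2.400×10^-3)/(0.376) = 14.16 H.
U = ½LI² = ½(14.16)(15.9)² = 1.791×10^3 J.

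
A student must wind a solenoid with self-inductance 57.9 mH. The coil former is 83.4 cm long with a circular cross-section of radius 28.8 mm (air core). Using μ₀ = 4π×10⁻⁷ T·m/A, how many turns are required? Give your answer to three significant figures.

N ≈ 3840 turns

A = πr² = π(2.880×10^-2 m)² = 2.606×10^-3 m².
From L = μ₀N²A/ℓ, N = √(Lℓ / (μ₀A)).
N = √[(5.790×10^-2)(0.834) / ((4π×10⁻⁷)×2.606×10^-3)] = √(1.4747×10^7) ≈ 3840.2.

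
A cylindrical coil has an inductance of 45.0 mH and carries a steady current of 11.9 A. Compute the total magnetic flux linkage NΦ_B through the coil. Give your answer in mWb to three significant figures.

From L = NΦ_B/I, the flux linkage is NΦ_B = LI.
NΦ_B = (4.500×10^-2 H)(11.9 A) = 0.5355 Wb.

NΦ_B ≈ 536 mWb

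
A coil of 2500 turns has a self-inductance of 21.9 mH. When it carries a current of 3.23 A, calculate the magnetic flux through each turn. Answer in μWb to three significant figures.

Φ_B ≈ 28.3 μWb

From L = NΦ_B/I, the flux per turn is Φ_B = LI/N.
Φ_B = (2.190×10^-2 H)(3.23 A)/2500 = 2.829×10^-5 Wb.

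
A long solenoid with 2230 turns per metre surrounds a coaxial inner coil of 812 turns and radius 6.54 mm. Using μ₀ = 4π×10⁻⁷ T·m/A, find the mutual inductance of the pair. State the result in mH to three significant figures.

The outer solenoid produces a uniform field B₁ = μ₀n₁I₁ across the inner coil,
so the flux linkage is N₂Φ = N₂B₁A₂ = μ₀n₁N₂A₂·I₁, giving M = μ₀n₁N₂A₂.
A₂ = πr² = π(6.540×10^-3 m)² = 1.344×10^-4 m².
M = (4π×10⁻⁷)(2230)(812)(1.344×10^-4) = 3.058×10^-4 H.

M ≈ 0.306 mH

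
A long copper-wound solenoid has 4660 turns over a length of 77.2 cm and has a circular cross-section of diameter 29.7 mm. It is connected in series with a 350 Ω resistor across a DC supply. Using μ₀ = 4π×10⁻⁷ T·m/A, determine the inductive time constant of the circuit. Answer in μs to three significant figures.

τ ≈ 70.0 μs

A = π(d/2)² = π(1.485×10^-2 m)² = 6.928×10^-4 m².
L = μ₀N²A/ℓ = (4π×10⁻⁷)(4660)²(6.928×10^-4)/(0.772) = 2.449×10^-2 H.
τ = L/R = (2.449×10^-2)/(350) = 6.997×10^-5 s.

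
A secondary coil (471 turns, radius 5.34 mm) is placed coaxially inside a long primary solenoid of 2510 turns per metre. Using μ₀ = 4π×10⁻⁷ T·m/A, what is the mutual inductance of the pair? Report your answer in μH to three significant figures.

The outer solenoid produces a uniform field B₁ = μ₀n₁I₁ across the inner coil,
so the flux linkage is N₂Φ = N₂B₁A₂ = μ₀n₁N₂A₂·I₁, giving M = μ₀n₁N₂A₂.
A₂ = πr² = π(5.340×10^-3 m)² = 8.958×10^-5 m².
M = (4π×10⁻⁷)(2510)(471)(8.958×10^-5) = 1.331×10^-4 H.

M ≈ 133 μH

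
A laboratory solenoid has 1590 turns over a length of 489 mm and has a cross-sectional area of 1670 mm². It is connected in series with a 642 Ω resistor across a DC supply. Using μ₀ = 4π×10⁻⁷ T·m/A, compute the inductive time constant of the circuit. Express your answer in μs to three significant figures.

τ ≈ 16.9 μs

A = 1670 mm² = 1.670×10^-3 m².
L = μ₀N²A/ℓ = (4π×10⁻⁷)(1590)²(1.670×10^-3)/(0.489) = 1.08495×10^-2 H.
τ = L/R = (1.08495×10^-2)/(642) = 1.690×10^-5 s.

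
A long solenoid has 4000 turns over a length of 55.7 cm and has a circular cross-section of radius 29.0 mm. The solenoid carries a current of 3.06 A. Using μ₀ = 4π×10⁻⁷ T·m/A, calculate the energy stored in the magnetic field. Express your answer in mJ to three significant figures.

U ≈ 447 mJ

A = πr² = π(2.900×10^-2 m)² = 2.642×10^-3 m².
L = μ₀N²A/ℓ = (4π×10⁻⁷)(4000)²(2.642×10^-3)/(0.557) = 9.537×10^-2 H.
U = ½LI² = ½(9.537×10^-2)(3.06)² = 0.4465 J.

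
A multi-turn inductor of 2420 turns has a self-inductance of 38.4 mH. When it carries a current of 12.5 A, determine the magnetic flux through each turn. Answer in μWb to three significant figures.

Φ_B ≈ 198 μWb

From L = NΦ_B/I, the flux per turn is Φ_B = LI/N.
Φ_B = (3.840×10^-2 H)(12.5 A)/2420 = 1.983×10^-4 Wb.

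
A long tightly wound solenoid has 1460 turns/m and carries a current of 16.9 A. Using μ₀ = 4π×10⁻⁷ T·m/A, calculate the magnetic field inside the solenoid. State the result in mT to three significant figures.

B ≈ 31.0 mT

Inside a long solenoid, B = μ₀nI.
B = (4π×10⁻⁷)(1.460×10^3 m⁻¹)(16.9 A) = 3.101×10^-2 T.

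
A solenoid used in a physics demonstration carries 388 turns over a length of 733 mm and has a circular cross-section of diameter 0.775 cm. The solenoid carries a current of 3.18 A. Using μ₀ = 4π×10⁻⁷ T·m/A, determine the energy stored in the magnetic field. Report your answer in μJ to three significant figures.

A = π(d/2)² = π(3.875×10^-3 m)² = 4.717×10^-5 m².
L = μ₀N²A/ℓ = (4π×10⁻⁷)(388)²(4.717×10^-5)/(0.733) = 1.217×10^-5 H.
U = ½LI² = ½(1.217×10^-5)(3.18)² = 6.156×10^-5 J.

U ≈ 61.6 μJ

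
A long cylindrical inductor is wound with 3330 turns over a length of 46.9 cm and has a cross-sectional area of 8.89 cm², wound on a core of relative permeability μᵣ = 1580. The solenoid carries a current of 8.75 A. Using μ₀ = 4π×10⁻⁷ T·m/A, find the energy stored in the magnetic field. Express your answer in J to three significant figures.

U ≈ 1600 J

A = 8.89 cm² = 8.890×10^-4 m².
L = μ₀μᵣN²A/ℓ = (4π×10⁻⁷)(1580)(3330)²(8.890×10^-4)/(0.469) = 41.73 H.
U = ½LI² = ½(41.73)(8.75)² = 1.598×10^3 J.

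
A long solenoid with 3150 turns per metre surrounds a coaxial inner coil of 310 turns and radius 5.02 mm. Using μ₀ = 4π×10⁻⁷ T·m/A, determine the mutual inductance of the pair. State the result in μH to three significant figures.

The outer solenoid produces a uniform field B₁ = μ₀n₁I₁ across the inner coil,
so the flux linkage is N₂Φ = N₂B₁A₂ = μ₀n₁N₂A₂·I₁, giving M = μ₀n₁N₂A₂.
A₂ = πr² = π(5.020×10^-3 m)² = 7.917×10^-5 m².
M = (4π×10⁻⁷)(3150)(310)(7.917×10^-5) = 9.7149×10^-5 H.

M ≈ 97.1 μH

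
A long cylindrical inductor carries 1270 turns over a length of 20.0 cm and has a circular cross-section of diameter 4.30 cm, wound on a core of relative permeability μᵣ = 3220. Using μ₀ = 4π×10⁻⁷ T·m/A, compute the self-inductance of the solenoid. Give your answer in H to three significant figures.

A = π(d/2)² = π(2.150×10^-2 m)² = 1.452×10^-3 m².
For a long solenoid, L = μ₀μᵣN²A/ℓ.
L = (4π×10⁻⁷)(3220)(1270)²(1.452×10^-3)/(0.2 m) = 47.39 H.

L ≈ 47.4 H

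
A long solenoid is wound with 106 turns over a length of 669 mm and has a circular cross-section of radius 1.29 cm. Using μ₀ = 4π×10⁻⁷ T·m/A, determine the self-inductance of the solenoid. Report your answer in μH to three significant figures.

L ≈ 11.0 μH

A = πr² = π(1.290×10^-2 m)² = 5.228×10^-4 m².
For a long solenoid, L = μ₀N²A/ℓ.
L = (4π×10⁻⁷)(106)²(5.228×10^-4)/(0.669 m) = 1.103×10^-5 H.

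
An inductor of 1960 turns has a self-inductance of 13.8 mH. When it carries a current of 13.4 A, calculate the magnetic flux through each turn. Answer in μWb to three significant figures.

Φ_B ≈ 94.3 μWb

From L = NΦ_B/I, the flux per turn is Φ_B = LI/N.
Φ_B = (1.380×10^-2 H)(13.4 A)/1960 = 9.4347×10^-5 Wb.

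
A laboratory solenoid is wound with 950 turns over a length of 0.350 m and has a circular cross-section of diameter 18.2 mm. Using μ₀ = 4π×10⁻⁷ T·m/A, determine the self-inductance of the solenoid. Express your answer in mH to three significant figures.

L ≈ 0.843 mH

A = π(d/2)² = π(9.100×10^-3 m)² = 2.602×10^-4 m².
For a long solenoid, L = μ₀N²A/ℓ.
L = (4π×10⁻⁷)(950)²(2.602×10^-4)/(0.35 m) = 8.430×10^-4 H.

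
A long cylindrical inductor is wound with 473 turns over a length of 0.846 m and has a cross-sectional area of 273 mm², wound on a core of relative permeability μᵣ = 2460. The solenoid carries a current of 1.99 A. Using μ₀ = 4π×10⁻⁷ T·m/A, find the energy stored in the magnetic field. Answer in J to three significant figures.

U ≈ 0.442 J

A = 273 mm² = 2.730×10^-4 m².
L = μ₀μᵣN²A/ℓ = (4π×10⁻⁷)(2460)(473)²(2.730×10^-4)/(0.846) = 0.2232 H.
U = ½LI² = ½(0.2232)(1.99)² = 0.4419 J.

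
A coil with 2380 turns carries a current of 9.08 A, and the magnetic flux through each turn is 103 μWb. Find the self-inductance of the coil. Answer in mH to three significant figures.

Self-inductance is defined by L = NΦ_B/I (flux linkage over current).
L = (2380)(1.030×10^-4 Wb)/(9.08 A) = 2.700×10^-2 H.

L ≈ 27.0 mH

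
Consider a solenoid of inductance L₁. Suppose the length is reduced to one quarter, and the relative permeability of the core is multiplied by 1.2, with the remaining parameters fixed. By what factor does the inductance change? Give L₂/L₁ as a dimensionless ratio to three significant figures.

L₂/L₁ = 4.80

For a solenoid, L ∝ μᵣN²A/ℓ.
L₂/L₁ = (0.25)^-1 × (1.2) = 4.80.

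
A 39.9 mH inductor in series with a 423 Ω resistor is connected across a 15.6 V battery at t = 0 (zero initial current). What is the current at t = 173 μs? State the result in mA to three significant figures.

I ≈ 31.0 mA

τ = L/R = 3.990×10^-2/423 = 9.433×10^-5 s; final current I_∞ = ε/R = 15.6/423 = 3.688×10^-2 A.
I(t) = I_∞(1 − e^(−t/τ)) with t/τ = 1.834.
I = (3.688×10^-2)(1 − e^(−1.834)) = 3.099×10^-2 A.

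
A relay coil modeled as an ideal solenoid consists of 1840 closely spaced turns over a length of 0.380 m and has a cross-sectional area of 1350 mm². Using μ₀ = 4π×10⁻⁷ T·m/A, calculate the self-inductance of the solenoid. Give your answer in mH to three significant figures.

L ≈ 15.1 mH

A = 1350 mm² = 1.350×10^-3 m².
For a long solenoid, L = μ₀N²A/ℓ.
L = (4π×10⁻⁷)(1840)²(1.350×10^-3)/(0.38 m) = 1.511×10^-2 H.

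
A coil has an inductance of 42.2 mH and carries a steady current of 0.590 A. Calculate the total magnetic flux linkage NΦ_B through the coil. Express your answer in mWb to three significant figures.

NΦ_B ≈ 24.9 mWb

From L = NΦ_B/I, the flux linkage is NΦ_B = LI.
NΦ_B = (4.220×10^-2 H)(0.590 A) = 2.490×10^-2 Wb.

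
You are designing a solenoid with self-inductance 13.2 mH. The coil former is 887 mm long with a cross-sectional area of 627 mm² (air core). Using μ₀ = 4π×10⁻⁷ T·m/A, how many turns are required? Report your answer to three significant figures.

N ≈ 3850 turns

A = 627 mm² = 6.270×10^-4 m².
From L = μ₀N²A/ℓ, N = √(Lℓ / (μ₀A)).
N = √[(1.320×10^-2)(0.887) / ((4π×10⁻⁷)×6.270×10^-4)] = √(1.486×10^7) ≈ 3854.9.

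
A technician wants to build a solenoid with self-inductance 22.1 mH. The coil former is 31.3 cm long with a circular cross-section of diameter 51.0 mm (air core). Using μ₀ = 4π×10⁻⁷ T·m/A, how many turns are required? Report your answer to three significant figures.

N ≈ 1640 turns

A = π(d/2)² = π(2.550×10^-2 m)² = 2.043×10^-3 m².
From L = μ₀N²A/ℓ, N = √(Lℓ / (μ₀A)).
N = √[(2.210×10^-2)(0.313) / ((4π×10⁻⁷)×2.043×10^-3)] = √(2.6946×10^6) ≈ 1641.5.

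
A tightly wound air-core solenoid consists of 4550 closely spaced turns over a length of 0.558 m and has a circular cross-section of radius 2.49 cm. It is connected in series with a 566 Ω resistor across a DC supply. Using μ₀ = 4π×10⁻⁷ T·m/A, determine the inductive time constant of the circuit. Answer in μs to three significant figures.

A = πr² = π(2.490×10^-2 m)² = 1.948×10^-3 m².
L = μ₀N²A/ℓ = (4π×10⁻⁷)(4550)²(1.948×10^-3)/(0.558) = 9.081×10^-2 H.
τ = L/R = (9.081×10^-2)/(566) = 1.604×10^-4 s.

τ ≈ 160 μs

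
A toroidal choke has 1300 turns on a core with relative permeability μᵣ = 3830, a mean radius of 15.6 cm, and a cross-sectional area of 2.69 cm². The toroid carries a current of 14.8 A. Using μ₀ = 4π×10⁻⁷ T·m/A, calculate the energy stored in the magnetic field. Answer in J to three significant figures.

L = μ₀μᵣN²A/(2πR) = (4π×10⁻⁷)(3830)(1300)²(2.690×10^-4)/(2π×0.156) = 2.232 H.
U = ½LI² = ½(2.232)(14.8)² = 244.48 J.

U ≈ 244 J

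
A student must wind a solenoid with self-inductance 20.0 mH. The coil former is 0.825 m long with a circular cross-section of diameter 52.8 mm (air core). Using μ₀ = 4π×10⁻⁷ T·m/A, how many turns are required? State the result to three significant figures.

A = π(d/2)² = π(2.640×10^-2 m)² = 2.190×10^-3 m².
From L = μ₀N²A/ℓ, N = √(Lℓ / (μ₀A)).
N = √[(2.000×10^-2)(0.825) / ((4π×10⁻⁷)×2.190×10^-3)] = √(5.997×10^6) ≈ 2448.8.

N ≈ 2450 turns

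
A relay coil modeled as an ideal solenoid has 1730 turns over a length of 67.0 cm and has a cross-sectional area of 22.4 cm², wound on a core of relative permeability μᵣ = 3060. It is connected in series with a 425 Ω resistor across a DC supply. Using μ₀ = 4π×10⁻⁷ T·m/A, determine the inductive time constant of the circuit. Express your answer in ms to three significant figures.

A = 22.4 cm² = 2.240×10^-3 m².
L = μ₀μᵣN²A/ℓ = (4π×10⁻⁷)(3060)(1730)²(2.240×10^-3)/(0.67) = 38.48 H.
τ = L/R = (38.48)/(425) = 9.053×10^-2 s.

τ ≈ 90.5 ms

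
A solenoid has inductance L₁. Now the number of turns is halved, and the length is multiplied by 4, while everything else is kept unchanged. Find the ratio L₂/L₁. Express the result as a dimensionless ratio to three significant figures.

L₂/L₁ = 0.0625

For a solenoid, L ∝ μᵣN²A/ℓ.
L₂/L₁ = (0.5)^2 × (4)^-1 = 0.0625.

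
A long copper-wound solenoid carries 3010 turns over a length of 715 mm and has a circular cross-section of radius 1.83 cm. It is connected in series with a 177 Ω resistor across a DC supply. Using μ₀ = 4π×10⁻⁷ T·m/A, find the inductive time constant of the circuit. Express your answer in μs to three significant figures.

A = πr² = π(1.830×10^-2 m)² = 1.052×10^-3 m².
L = μ₀N²A/ℓ = (4π×10⁻⁷)(3010)²(1.052×10^-3)/(0.715) = 1.675×10^-2 H.
τ = L/R = (1.675×10^-2)/(177) = 9.4649×10^-5 s.

τ ≈ 94.6 μs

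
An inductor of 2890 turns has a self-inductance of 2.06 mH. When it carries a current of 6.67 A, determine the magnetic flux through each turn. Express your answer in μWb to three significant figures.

From L = NΦ_B/I, the flux per turn is Φ_B = LI/N.
Φ_B = (2.060×10^-3 H)(6.67 A)/2890 = 4.754×10^-6 Wb.

Φ_B ≈ 4.75 μWb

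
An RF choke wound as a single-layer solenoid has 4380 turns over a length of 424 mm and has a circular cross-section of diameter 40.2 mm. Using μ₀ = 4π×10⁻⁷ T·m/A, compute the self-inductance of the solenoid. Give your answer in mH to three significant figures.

A = π(d/2)² = π(2.010×10^-2 m)² = 1.269×10^-3 m².
For a long solenoid, L = μ₀N²A/ℓ.
L = (4π×10⁻⁷)(4380)²(1.269×10^-3)/(0.424 m) = 7.217×10^-2 H.

L ≈ 72.2 mH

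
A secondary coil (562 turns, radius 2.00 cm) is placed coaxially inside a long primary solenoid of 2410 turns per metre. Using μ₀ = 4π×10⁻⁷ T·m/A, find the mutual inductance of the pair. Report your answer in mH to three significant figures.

M ≈ 2.14 mH

The outer solenoid produces a uniform field B₁ = μ₀n₁I₁ across the inner coil,
so the flux linkage is N₂Φ = N₂B₁A₂ = μ₀n₁N₂A₂·I₁, giving M = μ₀n₁N₂A₂.
A₂ = πr² = π(2.000×10^-2 m)² = 1.257×10^-3 m².
M = (4π×10⁻⁷)(2410)(562)(1.257×10^-3) = 2.139×10^-3 H.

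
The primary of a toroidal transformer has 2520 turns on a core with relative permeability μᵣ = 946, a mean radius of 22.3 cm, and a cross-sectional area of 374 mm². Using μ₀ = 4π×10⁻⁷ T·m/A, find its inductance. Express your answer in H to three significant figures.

For a thin toroid, L = μ₀μᵣN²A/(2πR).
L = (4π×10⁻⁷)(946)(2520)²(3.740×10^-4) / (2π×0.223 m) = 2.015 H.

L ≈ 2.02 H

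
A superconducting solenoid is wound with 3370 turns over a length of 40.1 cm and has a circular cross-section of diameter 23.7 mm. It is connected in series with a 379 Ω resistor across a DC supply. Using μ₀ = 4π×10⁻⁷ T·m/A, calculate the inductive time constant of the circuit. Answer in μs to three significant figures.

τ ≈ 41.4 μs

A = π(d/2)² = π(1.185×10^-2 m)² = 4.412×10^-4 m².
L = μ₀N²A/ℓ = (4π×10⁻⁷)(3370)²(4.412×10^-4)/(0.401) = 1.570×10^-2 H.
τ = L/R = (1.570×10^-2)/(379) = 4.143×10^-5 s.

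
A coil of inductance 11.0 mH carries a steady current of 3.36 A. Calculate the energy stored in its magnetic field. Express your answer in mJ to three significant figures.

Stored magnetic energy: U = ½LI².
U = ½(1.100×10^-2 H)(3.36 A)² = 6.209×10^-2 J.

U ≈ 62.1 mJ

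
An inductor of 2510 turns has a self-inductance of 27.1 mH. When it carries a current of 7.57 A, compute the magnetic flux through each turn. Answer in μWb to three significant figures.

Φ_B ≈ 81.7 μWb

From L = NΦ_B/I, the flux per turn is Φ_B = LI/N.
Φ_B = (2.710×10^-2 H)(7.57 A)/2510 = 8.173×10^-5 Wb.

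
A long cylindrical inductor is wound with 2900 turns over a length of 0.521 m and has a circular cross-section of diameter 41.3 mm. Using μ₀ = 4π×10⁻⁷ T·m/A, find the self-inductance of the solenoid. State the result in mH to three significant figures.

L ≈ 27.2 mH

A = π(d/2)² = π(2.065×10^-2 m)² = 1.340×10^-3 m².
For a long solenoid, L = μ₀N²A/ℓ.
L = (4π×10⁻⁷)(2900)²(1.340×10^-3)/(0.521 m) = 2.717×10^-2 H.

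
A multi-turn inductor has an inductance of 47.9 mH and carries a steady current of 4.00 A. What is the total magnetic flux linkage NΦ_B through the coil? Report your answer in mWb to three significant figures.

From L = NΦ_B/I, the flux linkage is NΦ_B = LI.
NΦ_B = (4.790×10^-2 H)(4.00 A) = 0.1916 Wb.

NΦ_B ≈ 192 mWb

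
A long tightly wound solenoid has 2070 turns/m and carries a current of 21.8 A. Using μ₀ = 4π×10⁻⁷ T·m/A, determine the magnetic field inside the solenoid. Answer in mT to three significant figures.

Inside a long solenoid, B = μ₀nI.
B = (4π×10⁻⁷)(2.070×10^3 m⁻¹)(21.8 A) = 5.671×10^-2 T.

B ≈ 56.7 mT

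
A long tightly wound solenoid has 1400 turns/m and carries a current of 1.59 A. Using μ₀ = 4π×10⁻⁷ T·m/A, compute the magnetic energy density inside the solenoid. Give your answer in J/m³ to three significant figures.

u ≈ 3.11 J/m³

B = μ₀nI = (4π×10⁻⁷)(1.400×10^3)(1.59) = 2.797×10^-3 T.
u = B²/(2μ₀) = (2.797×10^-3)²/(2×4π×10⁻⁷) = 3.113 J/m³.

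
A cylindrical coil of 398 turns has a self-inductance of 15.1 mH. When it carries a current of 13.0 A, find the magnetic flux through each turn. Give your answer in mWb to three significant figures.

From L = NΦ_B/I, the flux per turn is Φ_B = LI/N.
Φ_B = (1.510×10^-2 H)(13.0 A)/398 = 4.932×10^-4 Wb.

Φ_B ≈ 0.493 mWb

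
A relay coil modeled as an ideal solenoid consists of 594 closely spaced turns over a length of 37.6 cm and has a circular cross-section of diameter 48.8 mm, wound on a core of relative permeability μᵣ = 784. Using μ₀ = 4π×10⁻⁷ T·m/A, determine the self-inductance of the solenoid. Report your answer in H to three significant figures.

A = π(d/2)² = π(2.440×10^-2 m)² = 1.870×10^-3 m².
For a long solenoid, L = μ₀μᵣN²A/ℓ.
L = (4π×10⁻⁷)(784)(594)²(1.870×10^-3)/(0.376 m) = 1.729 H.

L ≈ 1.73 H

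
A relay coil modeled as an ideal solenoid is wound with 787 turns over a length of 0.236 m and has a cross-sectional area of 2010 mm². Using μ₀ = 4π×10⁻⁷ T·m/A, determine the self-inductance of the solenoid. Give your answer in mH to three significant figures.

L ≈ 6.63 mH

A = 2010 mm² = 2.010×10^-3 m².
For a long solenoid, L = μ₀N²A/ℓ.
L = (4π×10⁻⁷)(787)²(2.010×10^-3)/(0.236 m) = 6.629×10^-3 H.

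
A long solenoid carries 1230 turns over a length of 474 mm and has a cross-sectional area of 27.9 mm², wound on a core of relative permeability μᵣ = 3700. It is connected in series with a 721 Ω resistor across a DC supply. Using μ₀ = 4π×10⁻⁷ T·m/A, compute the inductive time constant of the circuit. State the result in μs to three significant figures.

A = 27.9 mm² = 2.790×10^-5 m².
L = μ₀μᵣN²A/ℓ = (4π×10⁻⁷)(3700)(1230)²(2.790×10^-5)/(0.474) = 0.414 H.
τ = L/R = (0.414)/(721) = 5.743×10^-4 s.

τ ≈ 574 μs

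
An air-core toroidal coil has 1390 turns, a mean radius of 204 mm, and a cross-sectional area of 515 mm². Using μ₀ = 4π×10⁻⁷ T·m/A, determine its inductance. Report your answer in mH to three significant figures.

L ≈ 0.976 mH

For a thin toroid, L = μ₀N²A/(2πR).
L = (4π×10⁻⁷)(1390)²(5.150×10^-4) / (2π×0.204 m) = 9.755×10^-4 H.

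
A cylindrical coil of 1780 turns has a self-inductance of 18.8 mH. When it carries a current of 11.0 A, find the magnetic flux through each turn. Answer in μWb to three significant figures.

From L = NΦ_B/I, the flux per turn is Φ_B = LI/N.
Φ_B = (1.880×10^-2 H)(11.0 A)/1780 = 1.162×10^-4 Wb.

Φ_B ≈ 116 μWb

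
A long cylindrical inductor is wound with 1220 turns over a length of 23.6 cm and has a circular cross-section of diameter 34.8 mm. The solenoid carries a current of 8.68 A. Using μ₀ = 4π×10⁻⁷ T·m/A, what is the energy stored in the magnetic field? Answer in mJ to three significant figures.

U ≈ 284 mJ

A = π(d/2)² = π(1.740×10^-2 m)² = 9.511×10^-4 m².
L = μ₀N²A/ℓ = (4π×10⁻⁷)(1220)²(9.511×10^-4)/(0.236) = 7.538×10^-3 H.
U = ½LI² = ½(7.538×10^-3)(8.68)² = 0.284 J.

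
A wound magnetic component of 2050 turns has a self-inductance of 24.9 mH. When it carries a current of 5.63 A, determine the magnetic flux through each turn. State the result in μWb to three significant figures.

Φ_B ≈ 68.4 μWb

From L = NΦ_B/I, the flux per turn is Φ_B = LI/N.
Φ_B = (2.490×10^-2 H)(5.63 A)/2050 = 6.838×10^-5 Wb.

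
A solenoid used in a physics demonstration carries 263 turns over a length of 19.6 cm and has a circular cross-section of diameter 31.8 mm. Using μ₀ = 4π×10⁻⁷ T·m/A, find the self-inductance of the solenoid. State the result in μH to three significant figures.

L ≈ 352 μH

A = π(d/2)² = π(1.590×10^-2 m)² = 7.942×10^-4 m².
For a long solenoid, L = μ₀N²A/ℓ.
L = (4π×10⁻⁷)(263)²(7.942×10^-4)/(0.196 m) = 3.522×10^-4 H.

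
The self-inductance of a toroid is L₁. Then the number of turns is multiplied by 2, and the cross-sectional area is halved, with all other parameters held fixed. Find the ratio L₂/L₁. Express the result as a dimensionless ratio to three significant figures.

L₂/L₁ = 2.00

For a toroid, L ∝ μᵣN²A/R.
L₂/L₁ = (2)^2 × (0.5) = 2.00.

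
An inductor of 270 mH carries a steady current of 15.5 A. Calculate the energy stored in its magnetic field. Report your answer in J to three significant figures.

Stored magnetic energy: U = ½LI².
U = ½(0.27 H)(15.5 A)² = 32.43 J.

U ≈ 32.4 J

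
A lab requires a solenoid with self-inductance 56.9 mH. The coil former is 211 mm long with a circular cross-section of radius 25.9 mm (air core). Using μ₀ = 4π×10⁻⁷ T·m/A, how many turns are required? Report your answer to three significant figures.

N ≈ 2130 turns

A = πr² = π(2.590×10^-2 m)² = 2.107×10^-3 m².
From L = μ₀N²A/ℓ, N = √(Lℓ / (μ₀A)).
N = √[(5.690×10^-2)(0.211) / ((4π×10⁻⁷)×2.107×10^-3)] = √(4.534×10^6) ≈ 2129.2.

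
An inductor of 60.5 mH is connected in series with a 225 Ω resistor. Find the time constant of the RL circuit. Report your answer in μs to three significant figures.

τ ≈ 269 μs

τ = L/R = (6.050×10^-2 H)/(225 Ω) = 2.689×10^-4 s.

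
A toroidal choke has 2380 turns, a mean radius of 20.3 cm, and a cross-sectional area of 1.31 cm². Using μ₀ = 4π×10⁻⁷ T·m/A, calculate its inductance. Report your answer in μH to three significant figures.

L ≈ 731 μH

For a thin toroid, L = μ₀N²A/(2πR).
L = (4π×10⁻⁷)(2380)²(1.310×10^-4) / (2π×0.203 m) = 7.311×10^-4 H.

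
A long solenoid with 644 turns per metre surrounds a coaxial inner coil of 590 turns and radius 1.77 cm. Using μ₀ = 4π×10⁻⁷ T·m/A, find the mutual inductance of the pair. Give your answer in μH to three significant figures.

The outer solenoid produces a uniform field B₁ = μ₀n₁I₁ across the inner coil,
so the flux linkage is N₂Φ = N₂B₁A₂ = μ₀n₁N₂A₂·I₁, giving M = μ₀n₁N₂A₂.
A₂ = πr² = π(1.770×10^-2 m)² = 9.842×10^-4 m².
M = (4π×10⁻⁷)(644)(590)(9.842×10^-4) = 4.699×10^-4 H.

M ≈ 470 μH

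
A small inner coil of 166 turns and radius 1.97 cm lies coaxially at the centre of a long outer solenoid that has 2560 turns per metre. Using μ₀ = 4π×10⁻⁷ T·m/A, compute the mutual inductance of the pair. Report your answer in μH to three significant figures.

M ≈ 651 μH

The outer solenoid produces a uniform field B₁ = μ₀n₁I₁ across the inner coil,
so the flux linkage is N₂Φ = N₂B₁A₂ = μ₀n₁N₂A₂·I₁, giving M = μ₀n₁N₂A₂.
A₂ = πr² = π(1.970×10^-2 m)² = 1.219×10^-3 m².
M = (4π×10⁻⁷)(2560)(166)(1.219×10^-3) = 6.511×10^-4 H.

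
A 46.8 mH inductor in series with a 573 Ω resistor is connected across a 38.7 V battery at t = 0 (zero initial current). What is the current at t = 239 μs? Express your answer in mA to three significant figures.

τ = L/R = 4.680×10^-2/573 = 8.168×10^-5 s; final current I_∞ = ε/R = 38.7/573 = 6.754×10^-2 A.
I(t) = I_∞(1 − e^(−t/τ)) with t/τ = 2.926.
I = (6.754×10^-2)(1 − e^(−2.926)) = 6.392×10^-2 A.

I ≈ 63.9 mA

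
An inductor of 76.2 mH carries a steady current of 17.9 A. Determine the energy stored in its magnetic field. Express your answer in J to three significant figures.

Stored magnetic energy: U = ½LI².
U = ½(7.620×10^-2 H)(17.9 A)² = 12.21 J.

U ≈ 12.2 J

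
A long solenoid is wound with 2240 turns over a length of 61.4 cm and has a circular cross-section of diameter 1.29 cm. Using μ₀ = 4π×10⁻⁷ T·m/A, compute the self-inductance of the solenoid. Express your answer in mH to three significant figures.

A = π(d/2)² = π(6.450×10^-3 m)² = 1.307×10^-4 m².
For a long solenoid, L = μ₀N²A/ℓ.
L = (4π×10⁻⁷)(2240)²(1.307×10^-4)/(0.614 m) = 1.342×10^-3 H.

L ≈ 1.34 mH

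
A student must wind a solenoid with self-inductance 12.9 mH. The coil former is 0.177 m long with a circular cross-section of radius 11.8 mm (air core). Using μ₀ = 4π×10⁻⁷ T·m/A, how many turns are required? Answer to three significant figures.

N ≈ 2040 turns

A = πr² = π(1.180×10^-2 m)² = 4.374×10^-4 m².
From L = μ₀N²A/ℓ, N = √(Lℓ / (μ₀A)).
N = √[(1.290×10^-2)(0.177) / ((4π×10⁻⁷)×4.374×10^-4)] = √(4.154×10^6) ≈ 2038.1.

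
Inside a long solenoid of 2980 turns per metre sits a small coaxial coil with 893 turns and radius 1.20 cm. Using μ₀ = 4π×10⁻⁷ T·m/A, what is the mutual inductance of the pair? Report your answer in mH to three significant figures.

M ≈ 1.51 mH

The outer solenoid produces a uniform field B₁ = μ₀n₁I₁ across the inner coil,
so the flux linkage is N₂Φ = N₂B₁A₂ = μ₀n₁N₂A₂·I₁, giving M = μ₀n₁N₂A₂.
A₂ = πr² = π(1.200×10^-2 m)² = 4.524×10^-4 m².
M = (4π×10⁻⁷)(2980)(893)(4.524×10^-4) = 1.513×10^-3 H.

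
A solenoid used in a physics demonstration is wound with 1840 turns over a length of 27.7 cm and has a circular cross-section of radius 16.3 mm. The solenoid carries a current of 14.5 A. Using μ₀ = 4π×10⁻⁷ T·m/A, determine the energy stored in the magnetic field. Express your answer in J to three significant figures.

U ≈ 1.35 J

A = πr² = π(1.630×10^-2 m)² = 8.347×10^-4 m².
L = μ₀N²A/ℓ = (4π×10⁻⁷)(1840)²(8.347×10^-4)/(0.277) = 1.282×10^-2 H.
U = ½LI² = ½(1.282×10^-2)(14.5)² = 1.348 J.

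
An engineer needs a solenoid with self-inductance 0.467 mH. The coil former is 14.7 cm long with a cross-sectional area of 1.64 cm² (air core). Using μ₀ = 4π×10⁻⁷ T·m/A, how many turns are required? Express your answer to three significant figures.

A = 1.64 cm² = 1.640×10^-4 m².
From L = μ₀N²A/ℓ, N = √(Lℓ / (μ₀A)).
N = √[(4.670×10^-4)(0.147) / ((4π×10⁻⁷)×1.640×10^-4)] = √(3.331×10^5) ≈ 577.2.

N ≈ 577 turns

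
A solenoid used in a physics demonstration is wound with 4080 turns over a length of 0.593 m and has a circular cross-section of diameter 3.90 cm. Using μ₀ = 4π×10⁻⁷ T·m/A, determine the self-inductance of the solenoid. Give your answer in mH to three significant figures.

A = π(d/2)² = π(1.950×10^-2 m)² = 1.1946×10^-3 m².
For a long solenoid, L = μ₀N²A/ℓ.
L = (4π×10⁻⁷)(4080)²(1.1946×10^-3)/(0.593 m) = 4.214×10^-2 H.

L ≈ 42.1 mH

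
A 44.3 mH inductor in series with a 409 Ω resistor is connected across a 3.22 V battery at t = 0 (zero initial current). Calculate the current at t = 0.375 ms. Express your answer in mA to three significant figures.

I ≈ 7.63 mA

τ = L/R = 4.430×10^-2/409 = 1.083×10^-4 s; final current I_∞ = ε/R = 3.22/409 = 7.873×10^-3 A.
I(t) = I_∞(1 − e^(−t/τ)) with t/τ = 3.462.
I = (7.873×10^-3)(1 − e^(−3.462)) = 7.626×10^-3 A.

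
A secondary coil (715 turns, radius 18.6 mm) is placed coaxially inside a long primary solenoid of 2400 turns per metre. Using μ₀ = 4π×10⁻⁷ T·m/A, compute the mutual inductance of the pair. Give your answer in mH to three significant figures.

M ≈ 2.34 mH

The outer solenoid produces a uniform field B₁ = μ₀n₁I₁ across the inner coil,
so the flux linkage is N₂Φ = N₂B₁A₂ = μ₀n₁N₂A₂·I₁, giving M = μ₀n₁N₂A₂.
A₂ = πr² = π(1.860×10^-2 m)² = 1.087×10^-3 m².
M = (4π×10⁻⁷)(2400)(715)(1.087×10^-3) = 2.344×10^-3 H.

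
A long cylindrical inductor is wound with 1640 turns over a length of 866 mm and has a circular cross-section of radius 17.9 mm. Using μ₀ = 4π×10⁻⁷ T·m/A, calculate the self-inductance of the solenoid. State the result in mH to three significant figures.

L ≈ 3.93 mH

A = πr² = π(1.790×10^-2 m)² = 1.007×10^-3 m².
For a long solenoid, L = μ₀N²A/ℓ.
L = (4π×10⁻⁷)(1640)²(1.007×10^-3)/(0.866 m) = 3.929×10^-3 H.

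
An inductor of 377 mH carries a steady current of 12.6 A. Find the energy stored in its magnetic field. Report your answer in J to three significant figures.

Stored magnetic energy: U = ½LI².
U = ½(0.377 H)(12.6 A)² = 29.93 J.

U ≈ 29.9 J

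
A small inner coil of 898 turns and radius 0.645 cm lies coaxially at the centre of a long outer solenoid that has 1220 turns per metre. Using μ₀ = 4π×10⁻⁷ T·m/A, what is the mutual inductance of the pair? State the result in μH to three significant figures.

The outer solenoid produces a uniform field B₁ = μ₀n₁I₁ across the inner coil,
so the flux linkage is N₂Φ = N₂B₁A₂ = μ₀n₁N₂A₂·I₁, giving M = μ₀n₁N₂A₂.
A₂ = πr² = π(6.450×10^-3 m)² = 1.307×10^-4 m².
M = (4π×10⁻⁷)(1220)(898)(1.307×10^-4) = 1.799×10^-4 H.

M ≈ 180 μH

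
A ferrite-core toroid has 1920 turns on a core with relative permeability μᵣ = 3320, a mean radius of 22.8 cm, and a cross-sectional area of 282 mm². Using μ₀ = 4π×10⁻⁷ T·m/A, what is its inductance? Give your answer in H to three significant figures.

L ≈ 3.03 H

For a thin toroid, L = μ₀μᵣN²A/(2πR).
L = (4π×10⁻⁷)(3320)(1920)²(2.820×10^-4) / (2π×0.228 m) = 3.028 H.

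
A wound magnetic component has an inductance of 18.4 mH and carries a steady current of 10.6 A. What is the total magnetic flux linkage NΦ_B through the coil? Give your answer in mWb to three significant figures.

NΦ_B ≈ 195 mWb

From L = NΦ_B/I, the flux linkage is NΦ_B = LI.
NΦ_B = (1.840×10^-2 H)(10.6 A) = 0.195 Wb.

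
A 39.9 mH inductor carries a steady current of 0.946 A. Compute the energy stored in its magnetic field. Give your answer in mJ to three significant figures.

Stored magnetic energy: U = ½LI².
U = ½(3.990×10^-2 H)(0.946 A)² = 1.785×10^-2 J.

U ≈ 17.9 mJ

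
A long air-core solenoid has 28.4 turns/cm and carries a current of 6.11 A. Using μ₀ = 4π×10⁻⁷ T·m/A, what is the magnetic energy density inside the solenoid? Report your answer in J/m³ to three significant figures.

B = μ₀nI = (4π×10⁻⁷)(2.840×10^3)(6.11) = 2.181×10^-2 T.
u = B²/(2μ₀) = (2.181×10^-2)²/(2×4π×10⁻⁷) = 189.2 J/m³.

u ≈ 189 J/m³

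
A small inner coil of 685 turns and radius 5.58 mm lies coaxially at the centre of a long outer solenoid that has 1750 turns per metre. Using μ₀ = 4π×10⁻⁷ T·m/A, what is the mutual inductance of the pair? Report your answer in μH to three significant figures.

M ≈ 147 μH

The outer solenoid produces a uniform field B₁ = μ₀n₁I₁ across the inner coil,
so the flux linkage is N₂Φ = N₂B₁A₂ = μ₀n₁N₂A₂·I₁, giving M = μ₀n₁N₂A₂.
A₂ = πr² = π(5.580×10^-3 m)² = 9.782×10^-5 m².
M = (4π×10⁻⁷)(1750)(685)(9.782×10^-5) = 1.474×10^-4 H.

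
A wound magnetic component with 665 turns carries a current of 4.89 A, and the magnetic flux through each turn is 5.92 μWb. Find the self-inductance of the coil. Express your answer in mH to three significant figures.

L ≈ 0.805 mH

Self-inductance is defined by L = NΦ_B/I (flux linkage over current).
L = (665)(5.920×10^-6 Wb)/(4.89 A) = 8.051×10^-4 H.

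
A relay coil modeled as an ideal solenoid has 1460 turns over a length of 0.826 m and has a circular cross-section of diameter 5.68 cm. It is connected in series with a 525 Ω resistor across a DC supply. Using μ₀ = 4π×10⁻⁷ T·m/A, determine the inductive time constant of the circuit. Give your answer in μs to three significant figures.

A = π(d/2)² = π(2.840×10^-2 m)² = 2.534×10^-3 m².
L = μ₀N²A/ℓ = (4π×10⁻⁷)(1460)²(2.534×10^-3)/(0.826) = 8.217×10^-3 H.
τ = L/R = (8.217×10^-3)/(525) = 1.565×10^-5 s.

τ ≈ 15.7 μs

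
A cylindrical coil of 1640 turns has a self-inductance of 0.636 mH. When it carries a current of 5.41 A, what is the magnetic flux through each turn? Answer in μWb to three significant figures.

Φ_B ≈ 2.10 μWb

From L = NΦ_B/I, the flux per turn is Φ_B = LI/N.
Φ_B = (6.360×10^-4 H)(5.41 A)/1640 = 2.098×10^-6 Wb.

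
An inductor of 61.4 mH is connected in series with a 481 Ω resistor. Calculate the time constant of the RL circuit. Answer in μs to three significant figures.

τ ≈ 128 μs

τ = L/R = (6.140×10^-2 H)/(481 Ω) = 1.277×10^-4 s.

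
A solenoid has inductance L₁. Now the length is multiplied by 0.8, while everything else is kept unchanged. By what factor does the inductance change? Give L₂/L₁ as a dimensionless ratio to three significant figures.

For a solenoid, L ∝ μᵣN²A/ℓ.
L₂/L₁ = (0.8)^-1 = 1.25.

L₂/L₁ = 1.25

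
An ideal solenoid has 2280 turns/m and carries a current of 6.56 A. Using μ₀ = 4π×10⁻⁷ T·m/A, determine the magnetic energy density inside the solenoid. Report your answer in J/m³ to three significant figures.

u ≈ 141 J/m³

B = μ₀nI = (4π×10⁻⁷)(2.280×10^3)(6.56) = 1.880×10^-2 T.
u = B²/(2μ₀) = (1.880×10^-2)²/(2×4π×10⁻⁷) = 140.6 J/m³.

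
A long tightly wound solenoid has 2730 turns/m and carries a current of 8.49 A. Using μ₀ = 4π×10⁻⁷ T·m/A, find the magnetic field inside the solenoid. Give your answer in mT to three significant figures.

B ≈ 29.1 mT

Inside a long solenoid, B = μ₀nI.
B = (4π×10⁻⁷)(2.730×10^3 m⁻¹)(8.49 A) = 2.913×10^-2 T.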